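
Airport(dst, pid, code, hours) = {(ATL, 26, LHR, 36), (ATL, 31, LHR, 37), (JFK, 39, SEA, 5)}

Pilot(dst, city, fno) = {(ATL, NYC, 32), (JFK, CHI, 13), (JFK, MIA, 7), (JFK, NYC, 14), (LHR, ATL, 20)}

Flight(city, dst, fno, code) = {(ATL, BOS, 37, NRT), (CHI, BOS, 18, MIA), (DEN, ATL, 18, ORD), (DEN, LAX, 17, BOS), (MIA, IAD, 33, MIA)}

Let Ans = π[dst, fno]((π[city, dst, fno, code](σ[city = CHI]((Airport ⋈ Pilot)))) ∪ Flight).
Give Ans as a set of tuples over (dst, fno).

{(ATL, 18), (BOS, 18), (BOS, 37), (IAD, 33), (JFK, 13), (LAX, 17)}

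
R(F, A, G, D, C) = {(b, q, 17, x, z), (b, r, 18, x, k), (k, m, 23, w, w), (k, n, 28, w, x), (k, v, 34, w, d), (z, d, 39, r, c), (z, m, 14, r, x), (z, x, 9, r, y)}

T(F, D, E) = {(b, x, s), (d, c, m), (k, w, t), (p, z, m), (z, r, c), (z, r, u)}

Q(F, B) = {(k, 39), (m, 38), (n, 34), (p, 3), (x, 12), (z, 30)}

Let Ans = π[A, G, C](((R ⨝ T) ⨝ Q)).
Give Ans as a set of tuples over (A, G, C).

Joining R and T on F, D yields {(b, q, 17, x, z, s), (b, r, 18, x, k, s), (k, m, 23, w, w, t), (k, n, 28, w, x, t), (k, v, 34, w, d, t), (z, d, 39, r, c, c), (z, d, 39, r, c, u), (z, m, 14, r, x, c), (z, m, 14, r, x, u), (z, x, 9, r, y, c), (z, x, 9, r, y, u)}.
Joining (R ⨝ T) and Q on F yields {(k, m, 23, w, w, t, 39), (k, n, 28, w, x, t, 39), (k, v, 34, w, d, t, 39), (z, d, 39, r, c, c, 30), (z, d, 39, r, c, u, 30), (z, m, 14, r, x, c, 30), (z, m, 14, r, x, u, 30), (z, x, 9, r, y, c, 30), (z, x, 9, r, y, u, 30)}.
π_{A, G, C} gives {(d, 39, c), (m, 14, x), (m, 23, w), (n, 28, x), (v, 34, d), (x, 9, y)} (3 duplicate(s) eliminated).

{(d, 39, c), (m, 14, x), (m, 23, w), (n, 28, x), (v, 34, d), (x, 9, y)}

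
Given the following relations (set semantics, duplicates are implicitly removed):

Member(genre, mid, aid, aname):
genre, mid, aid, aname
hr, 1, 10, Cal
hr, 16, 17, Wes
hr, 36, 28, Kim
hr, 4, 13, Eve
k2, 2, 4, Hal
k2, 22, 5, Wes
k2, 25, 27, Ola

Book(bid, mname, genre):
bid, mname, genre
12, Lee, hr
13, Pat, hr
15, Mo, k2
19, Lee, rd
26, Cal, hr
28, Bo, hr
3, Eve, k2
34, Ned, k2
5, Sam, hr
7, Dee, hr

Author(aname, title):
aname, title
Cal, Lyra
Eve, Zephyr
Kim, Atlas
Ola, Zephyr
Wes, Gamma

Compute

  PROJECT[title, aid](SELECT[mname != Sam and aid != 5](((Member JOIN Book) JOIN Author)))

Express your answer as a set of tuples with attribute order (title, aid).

{(Atlas, 28), (Gamma, 17), (Lyra, 10), (Zephyr, 13), (Zephyr, 27)}

Joining Member and Book on genre yields {(hr, 1, 10, Cal, 12, Lee), (hr, 1, 10, Cal, 13, Pat), (hr, 1, 10, Cal, 26, Cal), (hr, 1, 10, Cal, 28, Bo), (hr, 1, 10, Cal, 5, Sam), (hr, 1, 10, Cal, 7, Dee), (hr, 16, 17, Wes, 12, Lee), (hr, 16, 17, Wes, 13, Pat), (hr, 16, 17, Wes, 26, Cal), (hr, 16, 17, Wes, 28, Bo), (hr, 16, 17, Wes, 5, Sam), (hr, 16, 17, Wes, 7, Dee), (hr, 36, 28, Kim, 12, Lee), (hr, 36, 28, Kim, 13, Pat), (hr, 36, 28, Kim, 26, Cal), (hr, 36, 28, Kim, 28, Bo), (hr, 36, 28, Kim, 5, Sam), (hr, 36, 28, Kim, 7, Dee), (hr, 4, 13, Eve, 12, Lee), (hr, 4, 13, Eve, 13, Pat), (hr, 4, 13, Eve, 26, Cal), (hr, 4, 13, Eve, 28, Bo), (hr, 4, 13, Eve, 5, Sam), (hr, 4, 13, Eve, 7, Dee), (k2, 2, 4, Hal, 15, Mo), (k2, 2, 4, Hal, 3, Eve), (k2, 2, 4, Hal, 34, Ned), (k2, 22, 5, Wes, 15, Mo), (k2, 22, 5, Wes, 3, Eve), (k2, 22, 5, Wes, 34, Ned), (k2, 25, 27, Ola, 15, Mo), (k2, 25, 27, Ola, 3, Eve), (k2, 25, 27, Ola, 34, Ned)}.
Joining (Member JOIN Book) and Author on aname yields {(hr, 1, 10, Cal, 12, Lee, Lyra), (hr, 1, 10, Cal, 13, Pat, Lyra), (hr, 1, 10, Cal, 26, Cal, Lyra), (hr, 1, 10, Cal, 28, Bo, Lyra), (hr, 1, 10, Cal, 5, Sam, Lyra), (hr, 1, 10, Cal, 7, Dee, Lyra), (hr, 16, 17, Wes, 12, Lee, Gamma), (hr, 16, 17, Wes, 13, Pat, Gamma), (hr, 16, 17, Wes, 26, Cal, Gamma), (hr, 16, 17, Wes, 28, Bo, Gamma), (hr, 16, 17, Wes, 5, Sam, Gamma), (hr, 16, 17, Wes, 7, Dee, Gamma), (hr, 36, 28, Kim, 12, Lee, Atlas), (hr, 36, 28, Kim, 13, Pat, Atlas), (hr, 36, 28, Kim, 26, Cal, Atlas), (hr, 36, 28, Kim, 28, Bo, Atlas), (hr, 36, 28, Kim, 5, Sam, Atlas), (hr, 36, 28, Kim, 7, Dee, Atlas), (hr, 4, 13, Eve, 12, Lee, Zephyr), (hr, 4, 13, Eve, 13, Pat, Zephyr), (hr, 4, 13, Eve, 26, Cal, Zephyr), (hr, 4, 13, Eve, 28, Bo, Zephyr), (hr, 4, 13, Eve, 5, Sam, Zephyr), (hr, 4, 13, Eve, 7, Dee, Zephyr), (k2, 22, 5, Wes, 15, Mo, Gamma), (k2, 22, 5, Wes, 3, Eve, Gamma), (k2, 22, 5, Wes, 34, Ned, Gamma), (k2, 25, 27, Ola, 15, Mo, Zephyr), (k2, 25, 27, Ola, 3, Eve, Zephyr), (k2, 25, 27, Ola, 34, Ned, Zephyr)}.
Selection mname != Sam and aid != 5: {(hr, 1, 10, Cal, 12, Lee, Lyra), (hr, 1, 10, Cal, 13, Pat, Lyra), (hr, 1, 10, Cal, 26, Cal, Lyra), (hr, 1, 10, Cal, 28, Bo, Lyra), (hr, 1, 10, Cal, 7, Dee, Lyra), (hr, 16, 17, Wes, 12, Lee, Gamma), (hr, 16, 17, Wes, 13, Pat, Gamma), (hr, 16, 17, Wes, 26, Cal, Gamma), (hr, 16, 17, Wes, 28, Bo, Gamma), (hr, 16, 17, Wes, 7, Dee, Gamma), (hr, 36, 28, Kim, 12, Lee, Atlas), (hr, 36, 28, Kim, 13, Pat, Atlas), (hr, 36, 28, Kim, 26, Cal, Atlas), (hr, 36, 28, Kim, 28, Bo, Atlas), (hr, 36, 28, Kim, 7, Dee, Atlas), (hr, 4, 13, Eve, 12, Lee, Zephyr), (hr, 4, 13, Eve, 13, Pat, Zephyr), (hr, 4, 13, Eve, 26, Cal, Zephyr), (hr, 4, 13, Eve, 28, Bo, Zephyr), (hr, 4, 13, Eve, 7, Dee, Zephyr), (k2, 25, 27, Ola, 15, Mo, Zephyr), (k2, 25, 27, Ola, 3, Eve, Zephyr), (k2, 25, 27, Ola, 34, Ned, Zephyr)}
Projecting to title, aid (18 duplicate(s) eliminated): {(Atlas, 28), (Gamma, 17), (Lyra, 10), (Zephyr, 13), (Zephyr, 27)}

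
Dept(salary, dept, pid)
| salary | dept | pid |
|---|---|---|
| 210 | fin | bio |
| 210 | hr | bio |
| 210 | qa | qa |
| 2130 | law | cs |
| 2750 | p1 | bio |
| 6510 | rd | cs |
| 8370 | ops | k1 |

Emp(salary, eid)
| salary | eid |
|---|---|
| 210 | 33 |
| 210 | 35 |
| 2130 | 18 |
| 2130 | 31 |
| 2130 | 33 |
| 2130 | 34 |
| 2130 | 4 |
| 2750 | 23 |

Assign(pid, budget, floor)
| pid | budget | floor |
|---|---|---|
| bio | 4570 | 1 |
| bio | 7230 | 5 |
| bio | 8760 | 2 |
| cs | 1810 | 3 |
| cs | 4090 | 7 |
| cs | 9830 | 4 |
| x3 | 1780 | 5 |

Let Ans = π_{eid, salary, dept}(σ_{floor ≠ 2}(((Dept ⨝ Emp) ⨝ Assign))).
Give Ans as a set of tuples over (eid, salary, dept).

Dept ⋈ Emp (natural join on salary): {(210, fin, bio, 33), (210, fin, bio, 35), (210, hr, bio, 33), (210, hr, bio, 35), (210, qa, qa, 33), (210, qa, qa, 35), (2130, law, cs, 18), (2130, law, cs, 31), (2130, law, cs, 33), (2130, law, cs, 34), (2130, law, cs, 4), (2750, p1, bio, 23)}
(Dept ⨝ Emp) ⋈ Assign (natural join on pid): {(210, fin, bio, 33, 4570, 1), (210, fin, bio, 33, 7230, 5), (210, fin, bio, 33, 8760, 2), (210, fin, bio, 35, 4570, 1), (210, fin, bio, 35, 7230, 5), (210, fin, bio, 35, 8760, 2), (210, hr, bio, 33, 4570, 1), (210, hr, bio, 33, 7230, 5), (210, hr, bio, 33, 8760, 2), (210, hr, bio, 35, 4570, 1), (210, hr, bio, 35, 7230, 5), (210, hr, bio, 35, 8760, 2), (2130, law, cs, 18, 1810, 3), (2130, law, cs, 18, 4090, 7), (2130, law, cs, 18, 9830, 4), (2130, law, cs, 31, 1810, 3), (2130, law, cs, 31, 4090, 7), (2130, law, cs, 31, 9830, 4), (2130, law, cs, 33, 1810, 3), (2130, law, cs, 33, 4090, 7), (2130, law, cs, 33, 9830, 4), (2130, law, cs, 34, 1810, 3), (2130, law, cs, 34, 4090, 7), (2130, law, cs, 34, 9830, 4), (2130, law, cs, 4, 1810, 3), (2130, law, cs, 4, 4090, 7), (2130, law, cs, 4, 9830, 4), (2750, p1, bio, 23, 4570, 1), (2750, p1, bio, 23, 7230, 5), (2750, p1, bio, 23, 8760, 2)}
Filtering on floor ≠ 2 leaves {(210, fin, bio, 33, 4570, 1), (210, fin, bio, 33, 7230, 5), (210, fin, bio, 35, 4570, 1), (210, fin, bio, 35, 7230, 5), (210, hr, bio, 33, 4570, 1), (210, hr, bio, 33, 7230, 5), (210, hr, bio, 35, 4570, 1), (210, hr, bio, 35, 7230, 5), (2130, law, cs, 18, 1810, 3), (2130, law, cs, 18, 4090, 7), (2130, law, cs, 18, 9830, 4), (2130, law, cs, 31, 1810, 3), (2130, law, cs, 31, 4090, 7), (2130, law, cs, 31, 9830, 4), (2130, law, cs, 33, 1810, 3), (2130, law, cs, 33, 4090, 7), (2130, law, cs, 33, 9830, 4), (2130, law, cs, 34, 1810, 3), (2130, law, cs, 34, 4090, 7), (2130, law, cs, 34, 9830, 4), (2130, law, cs, 4, 1810, 3), (2130, law, cs, 4, 4090, 7), (2130, law, cs, 4, 9830, 4), (2750, p1, bio, 23, 4570, 1), (2750, p1, bio, 23, 7230, 5)}.
Keep only column(s) eid, salary, dept (15 duplicate(s) eliminated): {(18, 2130, law), (23, 2750, p1), (31, 2130, law), (33, 210, fin), (33, 210, hr), (33, 2130, law), (34, 2130, law), (35, 210, fin), (35, 210, hr), (4, 2130, law)}

{(18, 2130, law), (23, 2750, p1), (31, 2130, law), (33, 210, fin), (33, 210, hr), (33, 2130, law), (34, 2130, law), (35, 210, fin), (35, 210, hr), (4, 2130, law)}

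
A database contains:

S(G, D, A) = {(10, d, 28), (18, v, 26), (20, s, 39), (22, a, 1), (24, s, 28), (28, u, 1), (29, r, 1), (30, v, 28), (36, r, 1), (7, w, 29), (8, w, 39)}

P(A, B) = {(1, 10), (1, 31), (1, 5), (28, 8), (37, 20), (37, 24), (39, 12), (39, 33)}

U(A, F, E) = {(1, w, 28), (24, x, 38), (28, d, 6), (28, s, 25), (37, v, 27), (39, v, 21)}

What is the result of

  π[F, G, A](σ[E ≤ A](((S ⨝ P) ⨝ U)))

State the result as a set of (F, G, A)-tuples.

{(d, 10, 28), (d, 24, 28), (d, 30, 28), (s, 10, 28), (s, 24, 28), (s, 30, 28), (v, 20, 39), (v, 8, 39)}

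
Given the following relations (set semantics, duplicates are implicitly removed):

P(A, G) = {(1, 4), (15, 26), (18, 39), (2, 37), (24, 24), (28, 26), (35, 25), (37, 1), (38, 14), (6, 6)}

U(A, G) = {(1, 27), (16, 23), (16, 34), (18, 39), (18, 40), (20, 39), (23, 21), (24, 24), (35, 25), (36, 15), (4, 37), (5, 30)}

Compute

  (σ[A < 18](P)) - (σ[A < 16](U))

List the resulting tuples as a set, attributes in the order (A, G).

Selection A < 18: {(1, 4), (15, 26), (2, 37), (6, 6)}
Selection A < 16: {(1, 27), (4, 37), (5, 30)}
Taking the difference: {(1, 4), (15, 26), (2, 37), (6, 6)}

{(1, 4), (15, 26), (2, 37), (6, 6)}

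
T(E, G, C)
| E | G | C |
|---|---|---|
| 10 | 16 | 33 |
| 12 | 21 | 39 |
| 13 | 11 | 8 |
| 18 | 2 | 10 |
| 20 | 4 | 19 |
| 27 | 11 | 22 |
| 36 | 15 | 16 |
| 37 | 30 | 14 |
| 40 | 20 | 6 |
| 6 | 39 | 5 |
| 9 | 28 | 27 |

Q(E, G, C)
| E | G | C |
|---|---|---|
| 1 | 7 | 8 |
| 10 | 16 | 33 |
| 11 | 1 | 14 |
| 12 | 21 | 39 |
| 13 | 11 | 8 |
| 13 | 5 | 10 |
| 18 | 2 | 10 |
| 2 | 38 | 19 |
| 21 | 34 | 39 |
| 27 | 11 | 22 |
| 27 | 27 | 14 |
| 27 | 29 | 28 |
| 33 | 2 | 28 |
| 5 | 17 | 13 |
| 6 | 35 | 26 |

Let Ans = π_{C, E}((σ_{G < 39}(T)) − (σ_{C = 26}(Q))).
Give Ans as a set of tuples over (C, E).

Selection G < 39: {(10, 16, 33), (12, 21, 39), (13, 11, 8), (18, 2, 10), (20, 4, 19), (27, 11, 22), (36, 15, 16), (37, 30, 14), (40, 20, 6), (9, 28, 27)}
Selection C = 26: {(6, 35, 26)}
Taking the difference: {(10, 16, 33), (12, 21, 39), (13, 11, 8), (18, 2, 10), (20, 4, 19), (27, 11, 22), (36, 15, 16), (37, 30, 14), (40, 20, 6), (9, 28, 27)}
Keep only column(s) C, E: {(10, 18), (14, 37), (16, 36), (19, 20), (22, 27), (27, 9), (33, 10), (39, 12), (6, 40), (8, 13)}

{(10, 18), (14, 37), (16, 36), (19, 20), (22, 27), (27, 9), (33, 10), (39, 12), (6, 40), (8, 13)}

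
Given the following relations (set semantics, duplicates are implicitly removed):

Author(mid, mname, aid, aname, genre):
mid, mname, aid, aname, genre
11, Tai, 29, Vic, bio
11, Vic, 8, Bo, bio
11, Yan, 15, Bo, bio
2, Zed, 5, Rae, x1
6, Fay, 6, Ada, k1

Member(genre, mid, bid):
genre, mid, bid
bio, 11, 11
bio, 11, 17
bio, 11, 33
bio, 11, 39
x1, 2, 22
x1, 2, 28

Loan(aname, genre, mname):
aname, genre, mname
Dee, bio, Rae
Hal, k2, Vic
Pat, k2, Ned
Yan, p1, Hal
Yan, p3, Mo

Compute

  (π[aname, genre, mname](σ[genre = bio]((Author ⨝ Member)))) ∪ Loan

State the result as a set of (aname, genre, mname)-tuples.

Natural join on mid, genre: {(11, Tai, 29, Vic, bio, 11), (11, Tai, 29, Vic, bio, 17), (11, Tai, 29, Vic, bio, 33), (11, Tai, 29, Vic, bio, 39), (11, Vic, 8, Bo, bio, 11), (11, Vic, 8, Bo, bio, 17), (11, Vic, 8, Bo, bio, 33), (11, Vic, 8, Bo, bio, 39), (11, Yan, 15, Bo, bio, 11), (11, Yan, 15, Bo, bio, 17), (11, Yan, 15, Bo, bio, 33), (11, Yan, 15, Bo, bio, 39), (2, Zed, 5, Rae, x1, 22), (2, Zed, 5, Rae, x1, 28)}
Filtering on genre = bio leaves {(11, Tai, 29, Vic, bio, 11), (11, Tai, 29, Vic, bio, 17), (11, Tai, 29, Vic, bio, 33), (11, Tai, 29, Vic, bio, 39), (11, Vic, 8, Bo, bio, 11), (11, Vic, 8, Bo, bio, 17), (11, Vic, 8, Bo, bio, 33), (11, Vic, 8, Bo, bio, 39), (11, Yan, 15, Bo, bio, 11), (11, Yan, 15, Bo, bio, 17), (11, Yan, 15, Bo, bio, 33), (11, Yan, 15, Bo, bio, 39)}.
Projecting to aname, genre, mname (9 duplicate(s) eliminated): {(Bo, bio, Vic), (Bo, bio, Yan), (Vic, bio, Tai)}
Set union of the two operands is {(Bo, bio, Vic), (Bo, bio, Yan), (Dee, bio, Rae), (Hal, k2, Vic), (Pat, k2, Ned), (Vic, bio, Tai), (Yan, p1, Hal), (Yan, p3, Mo)}.

{(Bo, bio, Vic), (Bo, bio, Yan), (Dee, bio, Rae), (Hal, k2, Vic), (Pat, k2, Ned), (Vic, bio, Tai), (Yan, p1, Hal), (Yan, p3, Mo)}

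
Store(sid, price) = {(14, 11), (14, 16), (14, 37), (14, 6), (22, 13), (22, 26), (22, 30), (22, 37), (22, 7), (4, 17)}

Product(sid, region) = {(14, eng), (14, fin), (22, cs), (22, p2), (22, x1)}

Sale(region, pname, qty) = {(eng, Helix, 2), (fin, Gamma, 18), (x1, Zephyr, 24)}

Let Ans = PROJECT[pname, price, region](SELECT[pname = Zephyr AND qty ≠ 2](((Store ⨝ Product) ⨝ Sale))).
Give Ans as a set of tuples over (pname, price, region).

{(Zephyr, 13, x1), (Zephyr, 26, x1), (Zephyr, 30, x1), (Zephyr, 37, x1), (Zephyr, 7, x1)}

Joining Store and Product on sid yields {(14, 11, eng), (14, 11, fin), (14, 16, eng), (14, 16, fin), (14, 37, eng), (14, 37, fin), (14, 6, eng), (14, 6, fin), (22, 13, cs), (22, 13, p2), (22, 13, x1), (22, 26, cs), (22, 26, p2), (22, 26, x1), (22, 30, cs), (22, 30, p2), (22, 30, x1), (22, 37, cs), (22, 37, p2), (22, 37, x1), (22, 7, cs), (22, 7, p2), (22, 7, x1)}.
Joining (Store ⨝ Product) and Sale on region yields {(14, 11, eng, Helix, 2), (14, 11, fin, Gamma, 18), (14, 16, eng, Helix, 2), (14, 16, fin, Gamma, 18), (14, 37, eng, Helix, 2), (14, 37, fin, Gamma, 18), (14, 6, eng, Helix, 2), (14, 6, fin, Gamma, 18), (22, 13, x1, Zephyr, 24), (22, 26, x1, Zephyr, 24), (22, 30, x1, Zephyr, 24), (22, 37, x1, Zephyr, 24), (22, 7, x1, Zephyr, 24)}.
Apply σ_{pname = Zephyr AND qty ≠ 2}; surviving tuples: {(22, 13, x1, Zephyr, 24), (22, 26, x1, Zephyr, 24), (22, 30, x1, Zephyr, 24), (22, 37, x1, Zephyr, 24), (22, 7, x1, Zephyr, 24)}
π_{pname, price, region} gives {(Zephyr, 13, x1), (Zephyr, 26, x1), (Zephyr, 30, x1), (Zephyr, 37, x1), (Zephyr, 7, x1)}.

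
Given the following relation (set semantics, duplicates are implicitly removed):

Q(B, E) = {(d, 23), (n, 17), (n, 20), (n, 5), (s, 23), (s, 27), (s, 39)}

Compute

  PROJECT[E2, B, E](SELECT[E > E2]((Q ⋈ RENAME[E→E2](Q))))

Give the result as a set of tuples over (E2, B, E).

ρ[E→E2]: schema becomes (B, E2); tuples unchanged.
Natural join on B: {(d, 23, 23), (n, 17, 17), (n, 17, 20), (n, 17, 5), (n, 20, 17), (n, 20, 20), (n, 20, 5), (n, 5, 17), (n, 5, 20), (n, 5, 5), (s, 23, 23), (s, 23, 27), (s, 23, 39), (s, 27, 23), (s, 27, 27), (s, 27, 39), (s, 39, 23), (s, 39, 27), (s, 39, 39)}
Selection E > E2: {(n, 17, 5), (n, 20, 17), (n, 20, 5), (s, 27, 23), (s, 39, 23), (s, 39, 27)}
Projecting to E2, B, E: {(17, n, 20), (23, s, 27), (23, s, 39), (27, s, 39), (5, n, 17), (5, n, 20)}

{(17, n, 20), (23, s, 27), (23, s, 39), (27, s, 39), (5, n, 17), (5, n, 20)}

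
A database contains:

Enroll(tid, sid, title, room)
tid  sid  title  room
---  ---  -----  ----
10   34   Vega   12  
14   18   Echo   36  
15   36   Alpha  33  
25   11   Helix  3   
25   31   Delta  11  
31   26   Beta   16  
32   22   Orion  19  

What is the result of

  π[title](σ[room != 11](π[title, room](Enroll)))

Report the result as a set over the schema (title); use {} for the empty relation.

π_{title, room} gives {(Alpha, 33), (Beta, 16), (Delta, 11), (Echo, 36), (Helix, 3), (Orion, 19), (Vega, 12)}.
Filtering on room != 11 leaves {(Alpha, 33), (Beta, 16), (Echo, 36), (Helix, 3), (Orion, 19), (Vega, 12)}.
π_{title} gives {Alpha, Beta, Echo, Helix, Orion, Vega}.

{Alpha, Beta, Echo, Helix, Orion, Vega}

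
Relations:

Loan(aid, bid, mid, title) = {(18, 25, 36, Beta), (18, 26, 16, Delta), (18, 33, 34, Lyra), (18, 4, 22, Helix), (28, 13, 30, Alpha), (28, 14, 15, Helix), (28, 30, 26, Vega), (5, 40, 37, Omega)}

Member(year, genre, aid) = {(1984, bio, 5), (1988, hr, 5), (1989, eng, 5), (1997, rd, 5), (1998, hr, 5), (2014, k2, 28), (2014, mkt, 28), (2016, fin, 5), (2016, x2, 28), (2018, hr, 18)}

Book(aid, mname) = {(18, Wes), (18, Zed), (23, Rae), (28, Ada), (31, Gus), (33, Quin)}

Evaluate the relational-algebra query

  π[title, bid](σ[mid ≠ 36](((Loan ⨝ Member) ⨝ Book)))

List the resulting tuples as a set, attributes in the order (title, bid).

{(Alpha, 13), (Delta, 26), (Helix, 14), (Helix, 4), (Lyra, 33), (Vega, 30)}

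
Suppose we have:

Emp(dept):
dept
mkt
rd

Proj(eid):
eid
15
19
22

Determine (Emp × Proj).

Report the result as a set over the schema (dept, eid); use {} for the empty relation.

{(mkt, 15), (mkt, 19), (mkt, 22), (rd, 15), (rd, 19), (rd, 22)}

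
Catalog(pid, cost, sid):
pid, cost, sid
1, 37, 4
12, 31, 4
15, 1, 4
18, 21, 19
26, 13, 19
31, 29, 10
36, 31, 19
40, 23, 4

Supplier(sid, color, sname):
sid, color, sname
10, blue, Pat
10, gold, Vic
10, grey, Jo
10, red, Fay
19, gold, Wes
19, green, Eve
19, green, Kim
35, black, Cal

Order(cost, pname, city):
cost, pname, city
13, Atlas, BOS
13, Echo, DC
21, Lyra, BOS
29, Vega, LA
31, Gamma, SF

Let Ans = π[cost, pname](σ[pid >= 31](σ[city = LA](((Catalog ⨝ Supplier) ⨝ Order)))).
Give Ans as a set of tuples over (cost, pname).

{(29, Vega)}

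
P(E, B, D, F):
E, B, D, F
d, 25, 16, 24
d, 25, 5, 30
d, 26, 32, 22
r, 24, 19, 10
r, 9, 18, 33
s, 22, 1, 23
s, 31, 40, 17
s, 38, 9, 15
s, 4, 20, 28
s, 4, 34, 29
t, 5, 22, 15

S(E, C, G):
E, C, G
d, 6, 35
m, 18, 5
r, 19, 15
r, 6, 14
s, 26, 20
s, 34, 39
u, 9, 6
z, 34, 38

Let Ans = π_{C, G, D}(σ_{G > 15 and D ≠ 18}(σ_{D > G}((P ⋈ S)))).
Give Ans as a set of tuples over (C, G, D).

{(26, 20, 34), (26, 20, 40), (34, 39, 40)}

Natural join on E: {(d, 25, 16, 24, 6, 35), (d, 25, 5, 30, 6, 35), (d, 26, 32, 22, 6, 35), (r, 24, 19, 10, 19, 15), (r, 24, 19, 10, 6, 14), (r, 9, 18, 33, 19, 15), (r, 9, 18, 33, 6, 14), (s, 22, 1, 23, 26, 20), (s, 22, 1, 23, 34, 39), (s, 31, 40, 17, 26, 20), (s, 31, 40, 17, 34, 39), (s, 38, 9, 15, 26, 20), (s, 38, 9, 15, 34, 39), (s, 4, 20, 28, 26, 20), (s, 4, 20, 28, 34, 39), (s, 4, 34, 29, 26, 20), (s, 4, 34, 29, 34, 39)}
Selection D > G: {(r, 24, 19, 10, 19, 15), (r, 24, 19, 10, 6, 14), (r, 9, 18, 33, 19, 15), (r, 9, 18, 33, 6, 14), (s, 31, 40, 17, 26, 20), (s, 31, 40, 17, 34, 39), (s, 4, 34, 29, 26, 20)}
Selection G > 15 and D ≠ 18: {(s, 31, 40, 17, 26, 20), (s, 31, 40, 17, 34, 39), (s, 4, 34, 29, 26, 20)}
Projecting to C, G, D: {(26, 20, 34), (26, 20, 40), (34, 39, 40)}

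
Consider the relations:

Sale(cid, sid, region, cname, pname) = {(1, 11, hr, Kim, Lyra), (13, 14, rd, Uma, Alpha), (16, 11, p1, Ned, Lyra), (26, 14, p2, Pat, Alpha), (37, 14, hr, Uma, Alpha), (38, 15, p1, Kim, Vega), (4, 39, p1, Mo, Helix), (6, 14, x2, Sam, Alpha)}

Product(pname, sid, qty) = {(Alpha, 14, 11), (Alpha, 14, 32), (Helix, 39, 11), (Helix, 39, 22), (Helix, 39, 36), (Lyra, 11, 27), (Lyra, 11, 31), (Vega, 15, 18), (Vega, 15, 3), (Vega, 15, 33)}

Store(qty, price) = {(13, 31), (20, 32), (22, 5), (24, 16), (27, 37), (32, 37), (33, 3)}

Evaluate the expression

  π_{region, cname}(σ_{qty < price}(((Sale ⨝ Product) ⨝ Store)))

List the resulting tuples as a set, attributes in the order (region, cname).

Sale ⋈ Product (natural join on sid, pname): {(1, 11, hr, Kim, Lyra, 27), (1, 11, hr, Kim, Lyra, 31), (13, 14, rd, Uma, Alpha, 11), (13, 14, rd, Uma, Alpha, 32), (16, 11, p1, Ned, Lyra, 27), (16, 11, p1, Ned, Lyra, 31), (26, 14, p2, Pat, Alpha, 11), (26, 14, p2, Pat, Alpha, 32), (37, 14, hr, Uma, Alpha, 11), (37, 14, hr, Uma, Alpha, 32), (38, 15, p1, Kim, Vega, 18), (38, 15, p1, Kim, Vega, 3), (38, 15, p1, Kim, Vega, 33), (4, 39, p1, Mo, Helix, 11), (4, 39, p1, Mo, Helix, 22), (4, 39, p1, Mo, Helix, 36), (6, 14, x2, Sam, Alpha, 11), (6, 14, x2, Sam, Alpha, 32)}
(Sale ⨝ Product) ⋈ Store (natural join on qty): {(1, 11, hr, Kim, Lyra, 27, 37), (13, 14, rd, Uma, Alpha, 32, 37), (16, 11, p1, Ned, Lyra, 27, 37), (26, 14, p2, Pat, Alpha, 32, 37), (37, 14, hr, Uma, Alpha, 32, 37), (38, 15, p1, Kim, Vega, 33, 3), (4, 39, p1, Mo, Helix, 22, 5), (6, 14, x2, Sam, Alpha, 32, 37)}
σ[qty < price]: keep tuples satisfying qty < price → {(1, 11, hr, Kim, Lyra, 27, 37), (13, 14, rd, Uma, Alpha, 32, 37), (16, 11, p1, Ned, Lyra, 27, 37), (26, 14, p2, Pat, Alpha, 32, 37), (37, 14, hr, Uma, Alpha, 32, 37), (6, 14, x2, Sam, Alpha, 32, 37)}
Keep only column(s) region, cname: {(hr, Kim), (hr, Uma), (p1, Ned), (p2, Pat), (rd, Uma), (x2, Sam)}

{(hr, Kim), (hr, Uma), (p1, Ned), (p2, Pat), (rd, Uma), (x2, Sam)}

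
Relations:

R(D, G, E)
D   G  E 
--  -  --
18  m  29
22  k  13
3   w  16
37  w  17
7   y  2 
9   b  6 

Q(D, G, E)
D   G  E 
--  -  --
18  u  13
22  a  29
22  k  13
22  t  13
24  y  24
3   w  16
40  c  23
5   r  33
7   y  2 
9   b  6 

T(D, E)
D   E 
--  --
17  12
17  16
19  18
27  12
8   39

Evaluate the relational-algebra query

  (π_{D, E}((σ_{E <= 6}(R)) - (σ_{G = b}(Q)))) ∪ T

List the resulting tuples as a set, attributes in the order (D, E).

{(17, 12), (17, 16), (19, 18), (27, 12), (7, 2), (8, 39)}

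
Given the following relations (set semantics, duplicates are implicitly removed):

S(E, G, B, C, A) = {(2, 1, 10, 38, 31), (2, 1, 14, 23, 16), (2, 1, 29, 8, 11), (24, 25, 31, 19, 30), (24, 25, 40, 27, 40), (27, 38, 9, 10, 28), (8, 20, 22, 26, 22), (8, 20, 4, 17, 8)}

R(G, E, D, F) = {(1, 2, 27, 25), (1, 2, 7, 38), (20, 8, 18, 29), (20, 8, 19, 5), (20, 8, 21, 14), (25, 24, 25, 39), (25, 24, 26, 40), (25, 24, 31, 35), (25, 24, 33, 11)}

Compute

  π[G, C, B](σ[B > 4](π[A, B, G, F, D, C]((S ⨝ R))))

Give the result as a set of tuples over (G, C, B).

Natural join on E, G: {(2, 1, 10, 38, 31, 27, 25), (2, 1, 10, 38, 31, 7, 38), (2, 1, 14, 23, 16, 27, 25), (2, 1, 14, 23, 16, 7, 38), (2, 1, 29, 8, 11, 27, 25), (2, 1, 29, 8, 11, 7, 38), (24, 25, 31, 19, 30, 25, 39), (24, 25, 31, 19, 30, 26, 40), (24, 25, 31, 19, 30, 31, 35), (24, 25, 31, 19, 30, 33, 11), (24, 25, 40, 27, 40, 25, 39), (24, 25, 40, 27, 40, 26, 40), (24, 25, 40, 27, 40, 31, 35), (24, 25, 40, 27, 40, 33, 11), (8, 20, 22, 26, 22, 18, 29), (8, 20, 22, 26, 22, 19, 5), (8, 20, 22, 26, 22, 21, 14), (8, 20, 4, 17, 8, 18, 29), (8, 20, 4, 17, 8, 19, 5), (8, 20, 4, 17, 8, 21, 14)}
Projecting to A, B, G, F, D, C: {(11, 29, 1, 25, 27, 8), (11, 29, 1, 38, 7, 8), (16, 14, 1, 25, 27, 23), (16, 14, 1, 38, 7, 23), (22, 22, 20, 14, 21, 26), (22, 22, 20, 29, 18, 26), (22, 22, 20, 5, 19, 26), (30, 31, 25, 11, 33, 19), (30, 31, 25, 35, 31, 19), (30, 31, 25, 39, 25, 19), (30, 31, 25, 40, 26, 19), (31, 10, 1, 25, 27, 38), (31, 10, 1, 38, 7, 38), (40, 40, 25, 11, 33, 27), (40, 40, 25, 35, 31, 27), (40, 40, 25, 39, 25, 27), (40, 40, 25, 40, 26, 27), (8, 4, 20, 14, 21, 17), (8, 4, 20, 29, 18, 17), (8, 4, 20, 5, 19, 17)}
Filtering on B > 4 leaves {(11, 29, 1, 25, 27, 8), (11, 29, 1, 38, 7, 8), (16, 14, 1, 25, 27, 23), (16, 14, 1, 38, 7, 23), (22, 22, 20, 14, 21, 26), (22, 22, 20, 29, 18, 26), (22, 22, 20, 5, 19, 26), (30, 31, 25, 11, 33, 19), (30, 31, 25, 35, 31, 19), (30, 31, 25, 39, 25, 19), (30, 31, 25, 40, 26, 19), (31, 10, 1, 25, 27, 38), (31, 10, 1, 38, 7, 38), (40, 40, 25, 11, 33, 27), (40, 40, 25, 35, 31, 27), (40, 40, 25, 39, 25, 27), (40, 40, 25, 40, 26, 27)}.
Projecting to G, C, B (11 duplicate(s) eliminated): {(1, 23, 14), (1, 38, 10), (1, 8, 29), (20, 26, 22), (25, 19, 31), (25, 27, 40)}

{(1, 23, 14), (1, 38, 10), (1, 8, 29), (20, 26, 22), (25, 19, 31), (25, 27, 40)}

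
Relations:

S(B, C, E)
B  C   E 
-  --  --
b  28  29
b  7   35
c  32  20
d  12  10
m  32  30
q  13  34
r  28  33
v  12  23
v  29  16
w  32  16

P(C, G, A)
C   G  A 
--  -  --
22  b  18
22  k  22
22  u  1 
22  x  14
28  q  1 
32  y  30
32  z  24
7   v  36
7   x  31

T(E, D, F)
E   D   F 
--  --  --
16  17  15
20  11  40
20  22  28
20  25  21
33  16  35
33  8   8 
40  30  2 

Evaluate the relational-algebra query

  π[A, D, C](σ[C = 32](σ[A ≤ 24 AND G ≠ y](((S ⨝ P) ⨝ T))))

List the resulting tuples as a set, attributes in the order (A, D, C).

S ⋈ P (natural join on C): {(b, 28, 29, q, 1), (b, 7, 35, v, 36), (b, 7, 35, x, 31), (c, 32, 20, y, 30), (c, 32, 20, z, 24), (m, 32, 30, y, 30), (m, 32, 30, z, 24), (r, 28, 33, q, 1), (w, 32, 16, y, 30), (w, 32, 16, z, 24)}
(S ⨝ P) ⋈ T (natural join on E): {(c, 32, 20, y, 30, 11, 40), (c, 32, 20, y, 30, 22, 28), (c, 32, 20, y, 30, 25, 21), (c, 32, 20, z, 24, 11, 40), (c, 32, 20, z, 24, 22, 28), (c, 32, 20, z, 24, 25, 21), (r, 28, 33, q, 1, 16, 35), (r, 28, 33, q, 1, 8, 8), (w, 32, 16, y, 30, 17, 15), (w, 32, 16, z, 24, 17, 15)}
Selection A ≤ 24 AND G ≠ y: {(c, 32, 20, z, 24, 11, 40), (c, 32, 20, z, 24, 22, 28), (c, 32, 20, z, 24, 25, 21), (r, 28, 33, q, 1, 16, 35), (r, 28, 33, q, 1, 8, 8), (w, 32, 16, z, 24, 17, 15)}
Selection C = 32: {(c, 32, 20, z, 24, 11, 40), (c, 32, 20, z, 24, 22, 28), (c, 32, 20, z, 24, 25, 21), (w, 32, 16, z, 24, 17, 15)}
Keep only column(s) A, D, C: {(24, 11, 32), (24, 17, 32), (24, 22, 32), (24, 25, 32)}

{(24, 11, 32), (24, 17, 32), (24, 22, 32), (24, 25, 32)}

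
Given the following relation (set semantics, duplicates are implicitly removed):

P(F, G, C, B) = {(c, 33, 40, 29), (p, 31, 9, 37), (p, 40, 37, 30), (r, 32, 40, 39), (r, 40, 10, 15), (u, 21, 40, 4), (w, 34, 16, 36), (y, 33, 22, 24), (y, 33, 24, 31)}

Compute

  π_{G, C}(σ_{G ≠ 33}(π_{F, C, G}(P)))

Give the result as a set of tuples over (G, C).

{(21, 40), (31, 9), (32, 40), (34, 16), (40, 10), (40, 37)}

π[F, C, G]: project onto (F, C, G) → {(c, 40, 33), (p, 37, 40), (p, 9, 31), (r, 10, 40), (r, 40, 32), (u, 40, 21), (w, 16, 34), (y, 22, 33), (y, 24, 33)}
Filtering on G ≠ 33 leaves {(p, 37, 40), (p, 9, 31), (r, 10, 40), (r, 40, 32), (u, 40, 21), (w, 16, 34)}.
π[G, C]: project onto (G, C) → {(21, 40), (31, 9), (32, 40), (34, 16), (40, 10), (40, 37)}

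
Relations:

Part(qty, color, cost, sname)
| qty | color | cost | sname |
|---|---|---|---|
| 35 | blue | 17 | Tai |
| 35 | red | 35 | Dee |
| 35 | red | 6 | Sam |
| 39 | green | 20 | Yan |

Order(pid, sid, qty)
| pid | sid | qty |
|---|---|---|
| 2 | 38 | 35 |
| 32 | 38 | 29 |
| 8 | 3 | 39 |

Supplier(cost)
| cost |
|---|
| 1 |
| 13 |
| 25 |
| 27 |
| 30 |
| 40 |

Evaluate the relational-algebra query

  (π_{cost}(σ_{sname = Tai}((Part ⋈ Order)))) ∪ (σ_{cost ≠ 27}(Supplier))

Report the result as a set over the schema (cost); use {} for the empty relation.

{1, 13, 17, 25, 30, 40}

Part ⋈ Order (natural join on qty): {(35, blue, 17, Tai, 2, 38), (35, red, 35, Dee, 2, 38), (35, red, 6, Sam, 2, 38), (39, green, 20, Yan, 8, 3)}
Filtering on sname = Tai leaves {(35, blue, 17, Tai, 2, 38)}.
Keep only column(s) cost: {17}
Filtering on cost ≠ 27 leaves {1, 13, 25, 30, 40}.
Union: {17} with {1, 13, 25, 30, 40} → {1, 13, 17, 25, 30, 40}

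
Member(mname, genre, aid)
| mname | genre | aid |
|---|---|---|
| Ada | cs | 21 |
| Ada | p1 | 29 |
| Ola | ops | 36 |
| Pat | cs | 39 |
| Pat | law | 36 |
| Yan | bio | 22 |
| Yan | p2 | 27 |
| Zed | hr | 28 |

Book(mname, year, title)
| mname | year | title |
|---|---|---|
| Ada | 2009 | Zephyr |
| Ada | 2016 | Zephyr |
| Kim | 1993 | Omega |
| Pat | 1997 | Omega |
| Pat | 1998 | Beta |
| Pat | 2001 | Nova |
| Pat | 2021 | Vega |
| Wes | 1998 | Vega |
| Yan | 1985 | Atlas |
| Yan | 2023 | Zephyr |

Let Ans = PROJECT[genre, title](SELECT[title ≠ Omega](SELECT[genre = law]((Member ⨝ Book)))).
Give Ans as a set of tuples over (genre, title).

{(law, Beta), (law, Nova), (law, Vega)}

Natural join on mname: {(Ada, cs, 21, 2009, Zephyr), (Ada, cs, 21, 2016, Zephyr), (Ada, p1, 29, 2009, Zephyr), (Ada, p1, 29, 2016, Zephyr), (Pat, cs, 39, 1997, Omega), (Pat, cs, 39, 1998, Beta), (Pat, cs, 39, 2001, Nova), (Pat, cs, 39, 2021, Vega), (Pat, law, 36, 1997, Omega), (Pat, law, 36, 1998, Beta), (Pat, law, 36, 2001, Nova), (Pat, law, 36, 2021, Vega), (Yan, bio, 22, 1985, Atlas), (Yan, bio, 22, 2023, Zephyr), (Yan, p2, 27, 1985, Atlas), (Yan, p2, 27, 2023, Zephyr)}
Apply σ_{genre = law}; surviving tuples: {(Pat, law, 36, 1997, Omega), (Pat, law, 36, 1998, Beta), (Pat, law, 36, 2001, Nova), (Pat, law, 36, 2021, Vega)}
Apply σ_{title ≠ Omega}; surviving tuples: {(Pat, law, 36, 1998, Beta), (Pat, law, 36, 2001, Nova), (Pat, law, 36, 2021, Vega)}
Keep only column(s) genre, title: {(law, Beta), (law, Nova), (law, Vega)}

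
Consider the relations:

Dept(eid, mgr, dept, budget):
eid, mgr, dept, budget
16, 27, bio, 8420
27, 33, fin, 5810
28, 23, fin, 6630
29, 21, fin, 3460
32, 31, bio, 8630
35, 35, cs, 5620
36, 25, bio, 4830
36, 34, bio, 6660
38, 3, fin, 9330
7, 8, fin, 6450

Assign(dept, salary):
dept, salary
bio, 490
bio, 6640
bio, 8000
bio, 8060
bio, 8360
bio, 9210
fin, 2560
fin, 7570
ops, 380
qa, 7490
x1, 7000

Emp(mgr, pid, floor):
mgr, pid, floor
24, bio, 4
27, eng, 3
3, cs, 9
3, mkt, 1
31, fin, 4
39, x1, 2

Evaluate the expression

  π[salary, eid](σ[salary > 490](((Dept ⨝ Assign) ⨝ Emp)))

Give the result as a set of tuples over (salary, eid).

{(2560, 38), (6640, 16), (6640, 32), (7570, 38), (8000, 16), (8000, 32), (8060, 16), (8060, 32), (8360, 16), (8360, 32), (9210, 16), (9210, 32)}

Natural join on dept: {(16, 27, bio, 8420, 490), (16, 27, bio, 8420, 6640), (16, 27, bio, 8420, 8000), (16, 27, bio, 8420, 8060), (16, 27, bio, 8420, 8360), (16, 27, bio, 8420, 9210), (27, 33, fin, 5810, 2560), (27, 33, fin, 5810, 7570), (28, 23, fin, 6630, 2560), (28, 23, fin, 6630, 7570), (29, 21, fin, 3460, 2560), (29, 21, fin, 3460, 7570), (32, 31, bio, 8630, 490), (32, 31, bio, 8630, 6640), (32, 31, bio, 8630, 8000), (32, 31, bio, 8630, 8060), (32, 31, bio, 8630, 8360), (32, 31, bio, 8630, 9210), (36, 25, bio, 4830, 490), (36, 25, bio, 4830, 6640), (36, 25, bio, 4830, 8000), (36, 25, bio, 4830, 8060), (36, 25, bio, 4830, 8360), (36, 25, bio, 4830, 9210), (36, 34, bio, 6660, 490), (36, 34, bio, 6660, 6640), (36, 34, bio, 6660, 8000), (36, 34, bio, 6660, 8060), (36, 34, bio, 6660, 8360), (36, 34, bio, 6660, 9210), (38, 3, fin, 9330, 2560), (38, 3, fin, 9330, 7570), (7, 8, fin, 6450, 2560), (7, 8, fin, 6450, 7570)}
Natural join on mgr: {(16, 27, bio, 8420, 490, eng, 3), (16, 27, bio, 8420, 6640, eng, 3), (16, 27, bio, 8420, 8000, eng, 3), (16, 27, bio, 8420, 8060, eng, 3), (16, 27, bio, 8420, 8360, eng, 3), (16, 27, bio, 8420, 9210, eng, 3), (32, 31, bio, 8630, 490, fin, 4), (32, 31, bio, 8630, 6640, fin, 4), (32, 31, bio, 8630, 8000, fin, 4), (32, 31, bio, 8630, 8060, fin, 4), (32, 31, bio, 8630, 8360, fin, 4), (32, 31, bio, 8630, 9210, fin, 4), (38, 3, fin, 9330, 2560, cs, 9), (38, 3, fin, 9330, 2560, mkt, 1), (38, 3, fin, 9330, 7570, cs, 9), (38, 3, fin, 9330, 7570, mkt, 1)}
Filtering on salary > 490 leaves {(16, 27, bio, 8420, 6640, eng, 3), (16, 27, bio, 8420, 8000, eng, 3), (16, 27, bio, 8420, 8060, eng, 3), (16, 27, bio, 8420, 8360, eng, 3), (16, 27, bio, 8420, 9210, eng, 3), (32, 31, bio, 8630, 6640, fin, 4), (32, 31, bio, 8630, 8000, fin, 4), (32, 31, bio, 8630, 8060, fin, 4), (32, 31, bio, 8630, 8360, fin, 4), (32, 31, bio, 8630, 9210, fin, 4), (38, 3, fin, 9330, 2560, cs, 9), (38, 3, fin, 9330, 2560, mkt, 1), (38, 3, fin, 9330, 7570, cs, 9), (38, 3, fin, 9330, 7570, mkt, 1)}.
π_{salary, eid} gives {(2560, 38), (6640, 16), (6640, 32), (7570, 38), (8000, 16), (8000, 32), (8060, 16), (8060, 32), (8360, 16), (8360, 32), (9210, 16), (9210, 32)} (2 duplicate(s) eliminated).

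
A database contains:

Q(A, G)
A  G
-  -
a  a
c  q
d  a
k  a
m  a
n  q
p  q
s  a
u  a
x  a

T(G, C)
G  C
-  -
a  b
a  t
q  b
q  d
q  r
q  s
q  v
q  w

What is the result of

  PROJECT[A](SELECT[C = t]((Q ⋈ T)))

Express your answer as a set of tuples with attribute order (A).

{a, d, k, m, s, u, x}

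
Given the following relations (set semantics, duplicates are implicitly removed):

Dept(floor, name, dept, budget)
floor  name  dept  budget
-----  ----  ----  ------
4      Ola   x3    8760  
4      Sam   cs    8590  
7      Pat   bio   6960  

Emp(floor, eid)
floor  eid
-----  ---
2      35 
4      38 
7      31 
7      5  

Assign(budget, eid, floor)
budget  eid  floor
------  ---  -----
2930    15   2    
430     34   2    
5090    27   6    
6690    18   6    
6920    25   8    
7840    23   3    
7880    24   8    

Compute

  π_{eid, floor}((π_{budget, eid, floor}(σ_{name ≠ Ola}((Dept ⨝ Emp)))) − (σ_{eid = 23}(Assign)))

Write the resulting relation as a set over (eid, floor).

Natural join on floor: {(4, Ola, x3, 8760, 38), (4, Sam, cs, 8590, 38), (7, Pat, bio, 6960, 31), (7, Pat, bio, 6960, 5)}
Apply σ_{name ≠ Ola}; surviving tuples: {(4, Sam, cs, 8590, 38), (7, Pat, bio, 6960, 31), (7, Pat, bio, 6960, 5)}
π[budget, eid, floor]: project onto (budget, eid, floor) → {(6960, 31, 7), (6960, 5, 7), (8590, 38, 4)}
Apply σ_{eid = 23}; surviving tuples: {(7840, 23, 3)}
Taking the difference: {(6960, 31, 7), (6960, 5, 7), (8590, 38, 4)}
π[eid, floor]: project onto (eid, floor) → {(31, 7), (38, 4), (5, 7)}

{(31, 7), (38, 4), (5, 7)}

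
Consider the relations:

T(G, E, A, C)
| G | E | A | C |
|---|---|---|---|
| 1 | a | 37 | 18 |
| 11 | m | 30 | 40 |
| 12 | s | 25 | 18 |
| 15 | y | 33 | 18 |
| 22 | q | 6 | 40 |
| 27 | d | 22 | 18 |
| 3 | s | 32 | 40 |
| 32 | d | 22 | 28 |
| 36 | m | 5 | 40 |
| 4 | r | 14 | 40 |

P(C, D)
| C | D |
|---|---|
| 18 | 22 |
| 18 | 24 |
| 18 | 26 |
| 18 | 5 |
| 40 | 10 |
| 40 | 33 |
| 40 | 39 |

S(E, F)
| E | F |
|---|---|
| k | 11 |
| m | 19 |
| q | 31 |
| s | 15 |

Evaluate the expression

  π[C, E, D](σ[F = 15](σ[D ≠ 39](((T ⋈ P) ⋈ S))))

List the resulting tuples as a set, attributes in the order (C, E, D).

T ⋈ P (natural join on C): {(1, a, 37, 18, 22), (1, a, 37, 18, 24), (1, a, 37, 18, 26), (1, a, 37, 18, 5), (11, m, 30, 40, 10), (11, m, 30, 40, 33), (11, m, 30, 40, 39), (12, s, 25, 18, 22), (12, s, 25, 18, 24), (12, s, 25, 18, 26), (12, s, 25, 18, 5), (15, y, 33, 18, 22), (15, y, 33, 18, 24), (15, y, 33, 18, 26), (15, y, 33, 18, 5), (22, q, 6, 40, 10), (22, q, 6, 40, 33), (22, q, 6, 40, 39), (27, d, 22, 18, 22), (27, d, 22, 18, 24), (27, d, 22, 18, 26), (27, d, 22, 18, 5), (3, s, 32, 40, 10), (3, s, 32, 40, 33), (3, s, 32, 40, 39), (36, m, 5, 40, 10), (36, m, 5, 40, 33), (36, m, 5, 40, 39), (4, r, 14, 40, 10), (4, r, 14, 40, 33), (4, r, 14, 40, 39)}
(T ⋈ P) ⋈ S (natural join on E): {(11, m, 30, 40, 10, 19), (11, m, 30, 40, 33, 19), (11, m, 30, 40, 39, 19), (12, s, 25, 18, 22, 15), (12, s, 25, 18, 24, 15), (12, s, 25, 18, 26, 15), (12, s, 25, 18, 5, 15), (22, q, 6, 40, 10, 31), (22, q, 6, 40, 33, 31), (22, q, 6, 40, 39, 31), (3, s, 32, 40, 10, 15), (3, s, 32, 40, 33, 15), (3, s, 32, 40, 39, 15), (36, m, 5, 40, 10, 19), (36, m, 5, 40, 33, 19), (36, m, 5, 40, 39, 19)}
Filtering on D ≠ 39 leaves {(11, m, 30, 40, 10, 19), (11, m, 30, 40, 33, 19), (12, s, 25, 18, 22, 15), (12, s, 25, 18, 24, 15), (12, s, 25, 18, 26, 15), (12, s, 25, 18, 5, 15), (22, q, 6, 40, 10, 31), (22, q, 6, 40, 33, 31), (3, s, 32, 40, 10, 15), (3, s, 32, 40, 33, 15), (36, m, 5, 40, 10, 19), (36, m, 5, 40, 33, 19)}.
Filtering on F = 15 leaves {(12, s, 25, 18, 22, 15), (12, s, 25, 18, 24, 15), (12, s, 25, 18, 26, 15), (12, s, 25, 18, 5, 15), (3, s, 32, 40, 10, 15), (3, s, 32, 40, 33, 15)}.
Projecting to C, E, D: {(18, s, 22), (18, s, 24), (18, s, 26), (18, s, 5), (40, s, 10), (40, s, 33)}

{(18, s, 22), (18, s, 24), (18, s, 26), (18, s, 5), (40, s, 10), (40, s, 33)}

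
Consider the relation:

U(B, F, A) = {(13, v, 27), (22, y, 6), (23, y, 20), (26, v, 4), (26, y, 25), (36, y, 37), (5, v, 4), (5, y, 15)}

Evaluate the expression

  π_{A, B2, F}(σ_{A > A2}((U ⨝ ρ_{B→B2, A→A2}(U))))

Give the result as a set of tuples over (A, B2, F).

ρ[B→B2, A→A2]: schema becomes (B2, F, A2); tuples unchanged.
Natural join on F: {(13, v, 27, 13, 27), (13, v, 27, 26, 4), (13, v, 27, 5, 4), (22, y, 6, 22, 6), (22, y, 6, 23, 20), (22, y, 6, 26, 25), (22, y, 6, 36, 37), (22, y, 6, 5, 15), (23, y, 20, 22, 6), (23, y, 20, 23, 20), (23, y, 20, 26, 25), (23, y, 20, 36, 37), (23, y, 20, 5, 15), (26, v, 4, 13, 27), (26, v, 4, 26, 4), (26, v, 4, 5, 4), (26, y, 25, 22, 6), (26, y, 25, 23, 20), (26, y, 25, 26, 25), (26, y, 25, 36, 37), (26, y, 25, 5, 15), (36, y, 37, 22, 6), (36, y, 37, 23, 20), (36, y, 37, 26, 25), (36, y, 37, 36, 37), (36, y, 37, 5, 15), (5, v, 4, 13, 27), (5, v, 4, 26, 4), (5, v, 4, 5, 4), (5, y, 15, 22, 6), (5, y, 15, 23, 20), (5, y, 15, 26, 25), (5, y, 15, 36, 37), (5, y, 15, 5, 15)}
Filtering on A > A2 leaves {(13, v, 27, 26, 4), (13, v, 27, 5, 4), (23, y, 20, 22, 6), (23, y, 20, 5, 15), (26, y, 25, 22, 6), (26, y, 25, 23, 20), (26, y, 25, 5, 15), (36, y, 37, 22, 6), (36, y, 37, 23, 20), (36, y, 37, 26, 25), (36, y, 37, 5, 15), (5, y, 15, 22, 6)}.
Projecting to A, B2, F: {(15, 22, y), (20, 22, y), (20, 5, y), (25, 22, y), (25, 23, y), (25, 5, y), (27, 26, v), (27, 5, v), (37, 22, y), (37, 23, y), (37, 26, y), (37, 5, y)}

{(15, 22, y), (20, 22, y), (20, 5, y), (25, 22, y), (25, 23, y), (25, 5, y), (27, 26, v), (27, 5, v), (37, 22, y), (37, 23, y), (37, 26, y), (37, 5, y)}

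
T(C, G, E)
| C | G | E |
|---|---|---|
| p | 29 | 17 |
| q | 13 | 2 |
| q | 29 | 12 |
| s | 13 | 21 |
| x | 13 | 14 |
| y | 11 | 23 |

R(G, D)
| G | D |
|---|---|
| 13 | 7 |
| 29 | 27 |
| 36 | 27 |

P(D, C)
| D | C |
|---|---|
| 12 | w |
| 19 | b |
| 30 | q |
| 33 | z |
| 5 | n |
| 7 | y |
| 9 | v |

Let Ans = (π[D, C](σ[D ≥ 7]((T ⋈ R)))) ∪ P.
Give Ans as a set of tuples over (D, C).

{(12, w), (19, b), (27, p), (27, q), (30, q), (33, z), (5, n), (7, q), (7, s), (7, x), (7, y), (9, v)}

Natural join on G: {(p, 29, 17, 27), (q, 13, 2, 7), (q, 29, 12, 27), (s, 13, 21, 7), (x, 13, 14, 7)}
Filtering on D ≥ 7 leaves {(p, 29, 17, 27), (q, 13, 2, 7), (q, 29, 12, 27), (s, 13, 21, 7), (x, 13, 14, 7)}.
Keep only column(s) D, C: {(27, p), (27, q), (7, q), (7, s), (7, x)}
Union: {(27, p), (27, q), (7, q), (7, s), (7, x)} with {(12, w), (19, b), (30, q), (33, z), (5, n), (7, y), (9, v)} → {(12, w), (19, b), (27, p), (27, q), (30, q), (33, z), (5, n), (7, q), (7, s), (7, x), (7, y), (9, v)}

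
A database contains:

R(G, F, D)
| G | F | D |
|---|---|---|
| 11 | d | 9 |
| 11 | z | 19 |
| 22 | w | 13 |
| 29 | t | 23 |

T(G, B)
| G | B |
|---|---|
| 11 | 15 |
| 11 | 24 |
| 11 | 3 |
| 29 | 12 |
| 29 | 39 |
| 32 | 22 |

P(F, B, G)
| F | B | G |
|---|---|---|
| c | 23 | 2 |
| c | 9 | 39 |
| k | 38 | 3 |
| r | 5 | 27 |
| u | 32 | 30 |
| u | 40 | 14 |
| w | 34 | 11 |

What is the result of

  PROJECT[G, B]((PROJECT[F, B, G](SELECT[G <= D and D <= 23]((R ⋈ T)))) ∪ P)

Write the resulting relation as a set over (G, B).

Natural join on G: {(11, d, 9, 15), (11, d, 9, 24), (11, d, 9, 3), (11, z, 19, 15), (11, z, 19, 24), (11, z, 19, 3), (29, t, 23, 12), (29, t, 23, 39)}
Filtering on G <= D and D <= 23 leaves {(11, z, 19, 15), (11, z, 19, 24), (11, z, 19, 3)}.
Keep only column(s) F, B, G: {(z, 15, 11), (z, 24, 11), (z, 3, 11)}
Union: {(z, 15, 11), (z, 24, 11), (z, 3, 11)} with {(c, 23, 2), (c, 9, 39), (k, 38, 3), (r, 5, 27), (u, 32, 30), (u, 40, 14), (w, 34, 11)} → {(c, 23, 2), (c, 9, 39), (k, 38, 3), (r, 5, 27), (u, 32, 30), (u, 40, 14), (w, 34, 11), (z, 15, 11), (z, 24, 11), (z, 3, 11)}
Keep only column(s) G, B: {(11, 15), (11, 24), (11, 3), (11, 34), (14, 40), (2, 23), (27, 5), (3, 38), (30, 32), (39, 9)}

{(11, 15), (11, 24), (11, 3), (11, 34), (14, 40), (2, 23), (27, 5), (3, 38), (30, 32), (39, 9)}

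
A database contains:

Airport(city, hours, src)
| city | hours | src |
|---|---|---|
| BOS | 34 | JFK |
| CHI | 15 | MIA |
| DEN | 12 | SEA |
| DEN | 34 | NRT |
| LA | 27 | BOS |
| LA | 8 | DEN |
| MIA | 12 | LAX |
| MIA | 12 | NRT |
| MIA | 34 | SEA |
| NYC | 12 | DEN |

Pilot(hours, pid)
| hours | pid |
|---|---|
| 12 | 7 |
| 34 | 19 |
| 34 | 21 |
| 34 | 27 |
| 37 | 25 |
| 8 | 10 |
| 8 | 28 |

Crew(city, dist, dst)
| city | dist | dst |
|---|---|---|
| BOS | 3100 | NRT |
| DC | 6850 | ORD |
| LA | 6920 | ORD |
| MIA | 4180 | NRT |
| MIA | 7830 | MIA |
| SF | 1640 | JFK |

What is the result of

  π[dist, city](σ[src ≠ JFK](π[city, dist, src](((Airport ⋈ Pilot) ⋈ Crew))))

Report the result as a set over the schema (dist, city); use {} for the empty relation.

{(4180, MIA), (6920, LA), (7830, MIA)}

Natural join on hours: {(BOS, 34, JFK, 19), (BOS, 34, JFK, 21), (BOS, 34, JFK, 27), (DEN, 12, SEA, 7), (DEN, 34, NRT, 19), (DEN, 34, NRT, 21), (DEN, 34, NRT, 27), (LA, 8, DEN, 10), (LA, 8, DEN, 28), (MIA, 12, LAX, 7), (MIA, 12, NRT, 7), (MIA, 34, SEA, 19), (MIA, 34, SEA, 21), (MIA, 34, SEA, 27), (NYC, 12, DEN, 7)}
Natural join on city: {(BOS, 34, JFK, 19, 3100, NRT), (BOS, 34, JFK, 21, 3100, NRT), (BOS, 34, JFK, 27, 3100, NRT), (LA, 8, DEN, 10, 6920, ORD), (LA, 8, DEN, 28, 6920, ORD), (MIA, 12, LAX, 7, 4180, NRT), (MIA, 12, LAX, 7, 7830, MIA), (MIA, 12, NRT, 7, 4180, NRT), (MIA, 12, NRT, 7, 7830, MIA), (MIA, 34, SEA, 19, 4180, NRT), (MIA, 34, SEA, 19, 7830, MIA), (MIA, 34, SEA, 21, 4180, NRT), (MIA, 34, SEA, 21, 7830, MIA), (MIA, 34, SEA, 27, 4180, NRT), (MIA, 34, SEA, 27, 7830, MIA)}
Keep only column(s) city, dist, src (7 duplicate(s) eliminated): {(BOS, 3100, JFK), (LA, 6920, DEN), (MIA, 4180, LAX), (MIA, 4180, NRT), (MIA, 4180, SEA), (MIA, 7830, LAX), (MIA, 7830, NRT), (MIA, 7830, SEA)}
Selection src ≠ JFK: {(LA, 6920, DEN), (MIA, 4180, LAX), (MIA, 4180, NRT), (MIA, 4180, SEA), (MIA, 7830, LAX), (MIA, 7830, NRT), (MIA, 7830, SEA)}
Keep only column(s) dist, city (4 duplicate(s) eliminated): {(4180, MIA), (6920, LA), (7830, MIA)}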